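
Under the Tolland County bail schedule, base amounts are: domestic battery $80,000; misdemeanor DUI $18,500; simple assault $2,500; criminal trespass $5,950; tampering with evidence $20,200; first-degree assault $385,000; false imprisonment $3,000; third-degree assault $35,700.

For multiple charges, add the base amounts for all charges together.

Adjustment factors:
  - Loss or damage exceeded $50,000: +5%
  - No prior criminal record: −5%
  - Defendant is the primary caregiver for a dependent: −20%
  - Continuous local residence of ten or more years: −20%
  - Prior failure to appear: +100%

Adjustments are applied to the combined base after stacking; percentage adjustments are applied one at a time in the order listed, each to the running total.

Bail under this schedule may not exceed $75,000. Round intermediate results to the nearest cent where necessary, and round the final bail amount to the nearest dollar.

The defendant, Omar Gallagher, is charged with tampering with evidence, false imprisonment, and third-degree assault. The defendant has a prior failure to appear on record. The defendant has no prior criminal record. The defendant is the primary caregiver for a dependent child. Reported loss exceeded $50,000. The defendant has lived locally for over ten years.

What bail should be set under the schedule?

$75,000

Base amounts from the schedule: tampering with evidence $20,200; false imprisonment $3,000; third-degree assault $35,700.
Stacking rule: sum of all bases. $20,200 + $3,000 + $35,700 = $58,900.
Loss or damage exceeded $50,000 (+5%): $58,900 × 1.05 = $61,845.
No prior criminal record (−5%): $61,845 × 0.95 = $58,752.75.
Defendant is the primary caregiver for a dependent (−20%): $58,752.75 × 0.8 = $47,002.20.
Continuous local residence of ten or more years (−20%): $47,002.20 × 0.8 = $37,601.76.
Prior failure to appear (+100%): $37,601.76 × 2 = $75,203.52.
Result $75,203.52 exceeds the maximum of $75,000; bail is capped at $75,000.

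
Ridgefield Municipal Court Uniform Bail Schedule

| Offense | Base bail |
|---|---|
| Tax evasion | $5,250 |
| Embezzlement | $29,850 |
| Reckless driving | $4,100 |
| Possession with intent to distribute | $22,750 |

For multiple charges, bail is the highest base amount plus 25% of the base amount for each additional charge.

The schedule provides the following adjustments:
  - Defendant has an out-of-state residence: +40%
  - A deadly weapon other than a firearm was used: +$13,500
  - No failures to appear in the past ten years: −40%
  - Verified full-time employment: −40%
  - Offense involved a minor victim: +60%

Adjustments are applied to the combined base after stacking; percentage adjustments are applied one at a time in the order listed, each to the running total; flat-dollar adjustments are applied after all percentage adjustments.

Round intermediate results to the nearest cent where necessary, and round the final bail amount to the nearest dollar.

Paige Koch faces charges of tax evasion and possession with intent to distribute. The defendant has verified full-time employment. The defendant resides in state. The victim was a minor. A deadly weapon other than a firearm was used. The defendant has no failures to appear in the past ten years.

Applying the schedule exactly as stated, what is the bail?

Base amounts from the schedule: tax evasion $5,250; possession with intent to distribute $22,750.
Stacking rule: highest base plus 25% of each additional charge. Highest is possession with intent to distribute at $22,750. Additional: $5,250 × 25% = $1,312.50. Combined base = $22,750 + $1,312.50 = $24,062.50.
No failures to appear in the past ten years (−40%): $24,062.50 × 0.6 = $14,437.50.
Verified full-time employment (−40%): $14,437.50 × 0.6 = $8,662.50.
Offense involved a minor victim (+60%): $8,662.50 × 1.6 = $13,860.
A deadly weapon other than a firearm was used (+$13,500 flat): $13,860 + $13,500 = $27,360.

$27,360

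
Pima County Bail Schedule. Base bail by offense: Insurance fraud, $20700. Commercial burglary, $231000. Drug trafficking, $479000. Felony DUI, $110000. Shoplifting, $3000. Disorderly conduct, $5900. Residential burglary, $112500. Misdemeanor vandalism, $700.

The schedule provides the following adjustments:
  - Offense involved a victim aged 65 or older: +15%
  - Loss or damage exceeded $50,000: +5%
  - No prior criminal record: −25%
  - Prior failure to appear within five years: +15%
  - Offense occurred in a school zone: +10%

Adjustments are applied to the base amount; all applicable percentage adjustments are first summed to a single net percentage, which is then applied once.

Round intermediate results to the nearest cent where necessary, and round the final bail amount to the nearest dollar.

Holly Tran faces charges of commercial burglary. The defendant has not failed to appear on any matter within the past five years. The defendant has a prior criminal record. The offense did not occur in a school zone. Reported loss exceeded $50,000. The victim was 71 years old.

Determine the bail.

Base amounts from the schedule: commercial burglary $231000.
Single charge. Combined base = $231000.
Net percentage adjustment: +15% +5% = +20%. $231000 × 1.2 = $277200.

$277200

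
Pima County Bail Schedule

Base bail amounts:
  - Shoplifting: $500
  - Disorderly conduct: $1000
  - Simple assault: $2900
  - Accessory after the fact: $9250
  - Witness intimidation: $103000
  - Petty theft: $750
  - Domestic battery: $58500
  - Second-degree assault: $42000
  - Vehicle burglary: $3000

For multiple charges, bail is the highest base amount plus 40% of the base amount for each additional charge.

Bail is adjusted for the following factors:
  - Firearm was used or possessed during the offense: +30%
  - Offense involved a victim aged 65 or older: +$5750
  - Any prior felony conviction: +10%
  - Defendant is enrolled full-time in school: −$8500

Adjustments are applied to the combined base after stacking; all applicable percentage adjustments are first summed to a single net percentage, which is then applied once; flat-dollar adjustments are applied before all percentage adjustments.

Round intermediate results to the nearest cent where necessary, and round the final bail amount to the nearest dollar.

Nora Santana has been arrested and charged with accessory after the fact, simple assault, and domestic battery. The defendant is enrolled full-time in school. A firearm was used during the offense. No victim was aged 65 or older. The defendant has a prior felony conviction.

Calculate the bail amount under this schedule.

$76804

Base amounts from the schedule: accessory after the fact $9250; simple assault $2900; domestic battery $58500.
Stacking rule: highest base plus 40% of each additional charge. Highest is domestic battery at $58500. Additional: $9250 × 40% = $3700; $2900 × 40% = $1160. Combined base = $58500 + $4860 = $63360.
Defendant is enrolled full-time in school (−$8500 flat): $63360 − $8500 = $54860.
Net percentage adjustment: +30% +10% = +40%. $54860 × 1.4 = $76804.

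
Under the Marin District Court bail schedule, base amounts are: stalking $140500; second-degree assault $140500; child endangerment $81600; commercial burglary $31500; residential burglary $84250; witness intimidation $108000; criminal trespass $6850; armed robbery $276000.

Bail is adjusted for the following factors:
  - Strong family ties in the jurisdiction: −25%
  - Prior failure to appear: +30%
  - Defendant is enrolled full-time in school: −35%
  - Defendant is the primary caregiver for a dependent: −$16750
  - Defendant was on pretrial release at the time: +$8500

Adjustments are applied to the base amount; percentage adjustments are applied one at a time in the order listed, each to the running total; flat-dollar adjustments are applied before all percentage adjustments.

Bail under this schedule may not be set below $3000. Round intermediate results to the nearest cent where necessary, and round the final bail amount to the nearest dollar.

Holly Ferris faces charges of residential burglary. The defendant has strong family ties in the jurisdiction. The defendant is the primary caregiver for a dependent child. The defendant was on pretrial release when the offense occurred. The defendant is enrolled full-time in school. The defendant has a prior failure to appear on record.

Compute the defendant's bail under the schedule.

Base amounts from the schedule: residential burglary $84250.
Single charge. Combined base = $84250.
Defendant is the primary caregiver for a dependent (−$16750 flat): $84250 − $16750 = $67500.
Defendant was on pretrial release at the time (+$8500 flat): $67500 + $8500 = $76000.
Strong family ties in the jurisdiction (−25%): $76000 × 0.75 = $57000.
Prior failure to appear (+30%): $57000 × 1.3 = $74100.
Defendant is enrolled full-time in school (−35%): $74100 × 0.65 = $48165.
$48165 is at or above the $3000 minimum.

$48165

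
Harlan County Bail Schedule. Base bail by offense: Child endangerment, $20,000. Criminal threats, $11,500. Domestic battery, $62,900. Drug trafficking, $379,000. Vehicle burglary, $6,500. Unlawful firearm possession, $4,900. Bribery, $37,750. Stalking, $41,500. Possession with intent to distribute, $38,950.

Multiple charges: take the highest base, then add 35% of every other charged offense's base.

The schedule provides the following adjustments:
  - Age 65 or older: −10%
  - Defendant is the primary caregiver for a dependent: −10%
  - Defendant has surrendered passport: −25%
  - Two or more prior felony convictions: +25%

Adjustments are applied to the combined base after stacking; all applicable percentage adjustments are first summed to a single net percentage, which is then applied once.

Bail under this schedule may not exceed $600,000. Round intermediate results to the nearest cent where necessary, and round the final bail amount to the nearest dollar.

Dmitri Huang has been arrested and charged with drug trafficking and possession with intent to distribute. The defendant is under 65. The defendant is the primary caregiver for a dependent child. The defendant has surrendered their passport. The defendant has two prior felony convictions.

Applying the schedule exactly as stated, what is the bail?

Base amounts from the schedule: drug trafficking $379,000; possession with intent to distribute $38,950.
Stacking rule: highest base plus 35% of each additional charge. Highest is drug trafficking at $379,000. Additional: $38,950 × 35% = $13,632.50. Combined base = $379,000 + $13,632.50 = $392,632.50.
Net percentage adjustment: −10% −25% +25% = −10%. $392,632.50 × 0.9 = $353,369.25.
$353,369.25 is within the $600,000 maximum.
Rounded to the nearest dollar: $353,369.

$353,369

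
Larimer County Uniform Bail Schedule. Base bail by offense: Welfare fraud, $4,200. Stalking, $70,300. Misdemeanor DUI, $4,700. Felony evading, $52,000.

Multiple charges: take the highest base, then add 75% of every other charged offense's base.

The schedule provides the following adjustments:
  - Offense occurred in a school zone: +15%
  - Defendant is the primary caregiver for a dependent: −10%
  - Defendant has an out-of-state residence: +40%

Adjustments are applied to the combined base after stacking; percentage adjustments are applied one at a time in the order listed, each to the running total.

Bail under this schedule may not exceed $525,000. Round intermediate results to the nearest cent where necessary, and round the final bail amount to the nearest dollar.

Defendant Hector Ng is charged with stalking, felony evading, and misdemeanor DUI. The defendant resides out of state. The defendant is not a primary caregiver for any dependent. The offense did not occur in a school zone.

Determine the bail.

$157,955

Base amounts from the schedule: stalking $70,300; felony evading $52,000; misdemeanor DUI $4,700.
Stacking rule: highest base plus 75% of each additional charge. Highest is stalking at $70,300. Additional: $52,000 × 75% = $39,000; $4,700 × 75% = $3,525. Combined base = $70,300 + $42,525 = $112,825.
Defendant has an out-of-state residence (+40%): $112,825 × 1.4 = $157,955.
$157,955 is within the $525,000 maximum.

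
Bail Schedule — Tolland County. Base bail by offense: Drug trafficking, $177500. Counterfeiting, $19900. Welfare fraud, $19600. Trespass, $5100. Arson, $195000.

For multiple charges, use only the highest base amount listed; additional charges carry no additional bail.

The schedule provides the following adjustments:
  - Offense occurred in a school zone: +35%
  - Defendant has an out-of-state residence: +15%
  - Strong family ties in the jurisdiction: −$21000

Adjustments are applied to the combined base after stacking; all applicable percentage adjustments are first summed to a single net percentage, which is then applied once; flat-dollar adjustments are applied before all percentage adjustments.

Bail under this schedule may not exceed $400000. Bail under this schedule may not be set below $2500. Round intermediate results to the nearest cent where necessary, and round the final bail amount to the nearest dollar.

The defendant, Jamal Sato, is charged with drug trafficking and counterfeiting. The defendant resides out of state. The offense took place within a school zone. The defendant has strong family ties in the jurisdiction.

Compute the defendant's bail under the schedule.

Base amounts from the schedule: drug trafficking $177500; counterfeiting $19900.
Stacking rule: use the highest base only. Highest is drug trafficking at $177500. Combined base = $177500.
Strong family ties in the jurisdiction (−$21000 flat): $177500 − $21000 = $156500.
Net percentage adjustment: +35% +15% = +50%. $156500 × 1.5 = $234750.
$234750 is within the $400000 maximum.
$234750 is at or above the $2500 minimum.

$234750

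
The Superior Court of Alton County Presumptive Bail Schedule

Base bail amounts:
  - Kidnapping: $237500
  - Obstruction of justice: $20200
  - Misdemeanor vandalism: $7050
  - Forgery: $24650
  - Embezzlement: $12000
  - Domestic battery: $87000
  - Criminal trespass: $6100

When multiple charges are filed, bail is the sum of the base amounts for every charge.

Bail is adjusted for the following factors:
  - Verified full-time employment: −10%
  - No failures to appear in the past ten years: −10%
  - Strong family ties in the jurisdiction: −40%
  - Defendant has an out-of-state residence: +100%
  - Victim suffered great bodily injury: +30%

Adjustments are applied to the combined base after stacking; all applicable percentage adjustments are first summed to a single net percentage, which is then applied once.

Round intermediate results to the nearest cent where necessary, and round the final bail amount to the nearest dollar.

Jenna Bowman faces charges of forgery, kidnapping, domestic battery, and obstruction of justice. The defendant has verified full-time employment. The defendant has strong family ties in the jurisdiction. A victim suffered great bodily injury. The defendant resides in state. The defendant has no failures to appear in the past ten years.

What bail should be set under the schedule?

$258545

Base amounts from the schedule: forgery $24650; kidnapping $237500; domestic battery $87000; obstruction of justice $20200.
Stacking rule: sum of all bases. $24650 + $237500 + $87000 + $20200 = $369350.
Net percentage adjustment: −10% −10% −40% +30% = −30%. $369350 × 0.7 = $258545.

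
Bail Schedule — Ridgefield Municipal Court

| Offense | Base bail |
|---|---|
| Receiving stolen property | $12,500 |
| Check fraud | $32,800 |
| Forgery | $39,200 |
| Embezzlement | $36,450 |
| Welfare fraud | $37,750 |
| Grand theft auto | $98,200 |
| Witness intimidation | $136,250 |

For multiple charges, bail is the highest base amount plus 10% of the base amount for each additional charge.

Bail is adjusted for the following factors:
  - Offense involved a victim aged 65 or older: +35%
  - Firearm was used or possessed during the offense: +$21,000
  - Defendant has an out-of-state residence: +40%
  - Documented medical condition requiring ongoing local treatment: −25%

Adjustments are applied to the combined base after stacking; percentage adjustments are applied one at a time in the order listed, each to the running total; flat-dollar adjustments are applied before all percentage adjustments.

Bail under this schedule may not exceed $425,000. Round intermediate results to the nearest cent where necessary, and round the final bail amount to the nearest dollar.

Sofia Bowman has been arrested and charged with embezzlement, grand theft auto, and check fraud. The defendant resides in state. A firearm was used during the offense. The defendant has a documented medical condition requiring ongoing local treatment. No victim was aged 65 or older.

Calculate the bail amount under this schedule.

$94,594

Base amounts from the schedule: embezzlement $36,450; grand theft auto $98,200; check fraud $32,800.
Stacking rule: highest base plus 10% of each additional charge. Highest is grand theft auto at $98,200. Additional: $36,450 × 10% = $3,645; $32,800 × 10% = $3,280. Combined base = $98,200 + $6,925 = $105,125.
Firearm was used or possessed during the offense (+$21,000 flat): $105,125 + $21,000 = $126,125.
Documented medical condition requiring ongoing local treatment (−25%): $126,125 × 0.75 = $94,593.75.
$94,593.75 is within the $425,000 maximum.
Rounded to the nearest dollar: $94,594.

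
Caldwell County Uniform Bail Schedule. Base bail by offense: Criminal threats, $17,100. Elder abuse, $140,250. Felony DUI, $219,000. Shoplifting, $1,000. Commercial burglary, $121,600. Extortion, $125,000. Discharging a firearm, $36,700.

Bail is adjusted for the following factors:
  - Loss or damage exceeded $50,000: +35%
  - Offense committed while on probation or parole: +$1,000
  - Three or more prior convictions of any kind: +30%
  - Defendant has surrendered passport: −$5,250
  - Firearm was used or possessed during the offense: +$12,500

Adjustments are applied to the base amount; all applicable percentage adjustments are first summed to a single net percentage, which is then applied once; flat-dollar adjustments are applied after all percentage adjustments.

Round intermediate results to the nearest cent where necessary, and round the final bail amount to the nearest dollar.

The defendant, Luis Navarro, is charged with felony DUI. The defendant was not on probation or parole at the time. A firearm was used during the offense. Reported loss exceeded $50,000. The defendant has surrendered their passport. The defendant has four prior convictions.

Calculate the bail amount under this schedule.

$368,600

Base amounts from the schedule: felony DUI $219,000.
Single charge. Combined base = $219,000.
Net percentage adjustment: +35% +30% = +65%. $219,000 × 1.65 = $361,350.
Defendant has surrendered passport (−$5,250 flat): $361,350 − $5,250 = $356,100.
Firearm was used or possessed during the offense (+$12,500 flat): $356,100 + $12,500 = $368,600.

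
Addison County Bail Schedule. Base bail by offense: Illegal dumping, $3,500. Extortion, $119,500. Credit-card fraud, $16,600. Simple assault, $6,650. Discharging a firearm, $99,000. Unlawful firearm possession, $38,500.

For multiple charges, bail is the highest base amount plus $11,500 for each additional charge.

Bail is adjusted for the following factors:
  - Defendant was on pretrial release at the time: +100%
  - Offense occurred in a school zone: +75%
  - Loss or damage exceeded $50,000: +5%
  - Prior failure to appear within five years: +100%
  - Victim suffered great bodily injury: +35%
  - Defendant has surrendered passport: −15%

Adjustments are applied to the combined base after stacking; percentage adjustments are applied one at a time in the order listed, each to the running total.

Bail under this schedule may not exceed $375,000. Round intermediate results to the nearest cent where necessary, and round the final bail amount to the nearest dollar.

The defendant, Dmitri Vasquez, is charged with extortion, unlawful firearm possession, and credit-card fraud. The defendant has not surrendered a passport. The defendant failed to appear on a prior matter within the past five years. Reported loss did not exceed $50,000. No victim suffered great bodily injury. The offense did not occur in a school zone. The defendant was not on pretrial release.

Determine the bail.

Base amounts from the schedule: extortion $119,500; unlawful firearm possession $38,500; credit-card fraud $16,600.
Stacking rule: highest base plus $11,500 per additional charge. Highest is extortion at $119,500; 2 additional charges → +$23,000. Combined base = $142,500.
Prior failure to appear within five years (+100%): $142,500 × 2 = $285,000.
$285,000 is within the $375,000 maximum.

$285,000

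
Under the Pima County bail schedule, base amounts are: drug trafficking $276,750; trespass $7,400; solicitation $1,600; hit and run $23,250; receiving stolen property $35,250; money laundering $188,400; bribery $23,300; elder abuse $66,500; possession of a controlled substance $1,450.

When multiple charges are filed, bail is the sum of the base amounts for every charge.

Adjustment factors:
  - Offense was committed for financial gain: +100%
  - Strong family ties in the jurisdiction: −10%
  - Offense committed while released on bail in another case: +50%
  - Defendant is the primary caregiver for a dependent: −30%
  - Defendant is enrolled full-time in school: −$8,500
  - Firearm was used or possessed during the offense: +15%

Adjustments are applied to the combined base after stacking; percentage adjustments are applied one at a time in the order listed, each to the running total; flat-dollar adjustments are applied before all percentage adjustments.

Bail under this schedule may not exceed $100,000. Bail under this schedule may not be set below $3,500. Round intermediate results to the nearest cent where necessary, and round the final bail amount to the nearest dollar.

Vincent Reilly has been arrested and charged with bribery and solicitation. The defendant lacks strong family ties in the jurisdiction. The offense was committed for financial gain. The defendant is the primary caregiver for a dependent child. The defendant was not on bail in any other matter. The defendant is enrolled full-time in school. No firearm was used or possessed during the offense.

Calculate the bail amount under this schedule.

$22,960

Base amounts from the schedule: bribery $23,300; solicitation $1,600.
Stacking rule: sum of all bases. $23,300 + $1,600 = $24,900.
Defendant is enrolled full-time in school (−$8,500 flat): $24,900 − $8,500 = $16,400.
Offense was committed for financial gain (+100%): $16,400 × 2 = $32,800.
Defendant is the primary caregiver for a dependent (−30%): $32,800 × 0.7 = $22,960.
$22,960 is within the $100,000 maximum.
$22,960 is at or above the $3,500 minimum.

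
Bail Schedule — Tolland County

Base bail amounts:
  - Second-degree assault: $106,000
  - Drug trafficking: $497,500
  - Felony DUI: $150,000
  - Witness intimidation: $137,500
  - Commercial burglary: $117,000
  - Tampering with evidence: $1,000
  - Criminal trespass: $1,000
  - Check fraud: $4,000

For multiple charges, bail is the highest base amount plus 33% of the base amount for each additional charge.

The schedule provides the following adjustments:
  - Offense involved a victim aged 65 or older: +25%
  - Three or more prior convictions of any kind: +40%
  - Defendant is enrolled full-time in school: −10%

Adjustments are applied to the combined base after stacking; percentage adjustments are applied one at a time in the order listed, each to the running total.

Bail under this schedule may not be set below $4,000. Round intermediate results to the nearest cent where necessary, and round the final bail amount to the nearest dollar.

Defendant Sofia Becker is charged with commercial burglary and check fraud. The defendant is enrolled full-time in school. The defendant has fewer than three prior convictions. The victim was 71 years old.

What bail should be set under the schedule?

$133,110

Base amounts from the schedule: commercial burglary $117,000; check fraud $4,000.
Stacking rule: highest base plus 33% of each additional charge. Highest is commercial burglary at $117,000. Additional: $4,000 × 33% = $1,320. Combined base = $117,000 + $1,320 = $118,320.
Offense involved a victim aged 65 or older (+25%): $118,320 × 1.25 = $147,900.
Defendant is enrolled full-time in school (−10%): $147,900 × 0.9 = $133,110.
$133,110 is at or above the $4,000 minimum.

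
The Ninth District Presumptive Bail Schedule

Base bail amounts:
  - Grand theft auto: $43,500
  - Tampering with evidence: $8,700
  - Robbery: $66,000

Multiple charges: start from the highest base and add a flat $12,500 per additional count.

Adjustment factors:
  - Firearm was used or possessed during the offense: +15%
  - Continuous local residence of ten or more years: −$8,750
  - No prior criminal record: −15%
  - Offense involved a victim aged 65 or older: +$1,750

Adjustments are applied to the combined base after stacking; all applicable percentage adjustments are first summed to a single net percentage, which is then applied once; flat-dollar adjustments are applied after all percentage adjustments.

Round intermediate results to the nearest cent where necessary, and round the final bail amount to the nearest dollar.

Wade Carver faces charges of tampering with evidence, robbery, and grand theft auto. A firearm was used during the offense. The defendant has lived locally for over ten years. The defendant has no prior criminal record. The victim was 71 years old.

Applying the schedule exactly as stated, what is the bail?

$84,000

Base amounts from the schedule: tampering with evidence $8,700; robbery $66,000; grand theft auto $43,500.
Stacking rule: highest base plus $12,500 per additional charge. Highest is robbery at $66,000; 2 additional charges → +$25,000. Combined base = $91,000.
Net percentage adjustment: +15% −15% = +0%. $91,000 × 1 = $91,000.
Continuous local residence of ten or more years (−$8,750 flat): $91,000 − $8,750 = $82,250.
Offense involved a victim aged 65 or older (+$1,750 flat): $82,250 + $1,750 = $84,000.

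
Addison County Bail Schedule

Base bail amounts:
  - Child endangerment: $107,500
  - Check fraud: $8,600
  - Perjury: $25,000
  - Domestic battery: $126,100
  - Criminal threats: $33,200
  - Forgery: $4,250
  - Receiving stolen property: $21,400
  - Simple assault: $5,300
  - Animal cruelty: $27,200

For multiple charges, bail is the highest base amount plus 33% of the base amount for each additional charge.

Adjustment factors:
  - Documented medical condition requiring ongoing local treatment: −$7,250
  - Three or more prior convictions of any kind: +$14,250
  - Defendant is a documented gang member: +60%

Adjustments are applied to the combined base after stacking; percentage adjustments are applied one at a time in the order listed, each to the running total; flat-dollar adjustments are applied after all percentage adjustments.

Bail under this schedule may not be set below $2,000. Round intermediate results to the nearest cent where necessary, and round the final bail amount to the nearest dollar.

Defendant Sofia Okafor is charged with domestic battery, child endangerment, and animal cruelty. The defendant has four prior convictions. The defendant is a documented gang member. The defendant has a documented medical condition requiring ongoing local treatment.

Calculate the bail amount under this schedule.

$279,882

Base amounts from the schedule: domestic battery $126,100; child endangerment $107,500; animal cruelty $27,200.
Stacking rule: highest base plus 33% of each additional charge. Highest is domestic battery at $126,100. Additional: $107,500 × 33% = $35,475; $27,200 × 33% = $8,976. Combined base = $126,100 + $44,451 = $170,551.
Defendant is a documented gang member (+60%): $170,551 × 1.6 = $272,881.60.
Documented medical condition requiring ongoing local treatment (−$7,250 flat): $272,881.60 − $7,250 = $265,631.60.
Three or more prior convictions of any kind (+$14,250 flat): $265,631.60 + $14,250 = $279,881.60.
$279,881.60 is at or above the $2,000 minimum.
Rounded to the nearest dollar: $279,882.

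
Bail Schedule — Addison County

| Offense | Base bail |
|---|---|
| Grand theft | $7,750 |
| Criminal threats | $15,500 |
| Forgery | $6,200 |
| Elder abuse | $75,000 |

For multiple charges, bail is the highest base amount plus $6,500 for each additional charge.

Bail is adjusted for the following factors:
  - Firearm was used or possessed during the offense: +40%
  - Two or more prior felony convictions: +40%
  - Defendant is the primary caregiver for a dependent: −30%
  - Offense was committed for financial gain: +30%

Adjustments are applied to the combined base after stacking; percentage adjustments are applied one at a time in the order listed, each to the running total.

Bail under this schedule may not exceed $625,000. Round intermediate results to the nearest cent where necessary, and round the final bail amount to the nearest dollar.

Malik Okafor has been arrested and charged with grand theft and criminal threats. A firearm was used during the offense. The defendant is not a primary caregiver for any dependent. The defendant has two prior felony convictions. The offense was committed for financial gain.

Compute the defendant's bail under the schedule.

$56,056

Base amounts from the schedule: grand theft $7,750; criminal threats $15,500.
Stacking rule: highest base plus $6,500 per additional charge. Highest is criminal threats at $15,500; 1 additional charge → +$6,500. Combined base = $22,000.
Firearm was used or possessed during the offense (+40%): $22,000 × 1.4 = $30,800.
Two or more prior felony convictions (+40%): $30,800 × 1.4 = $43,120.
Offense was committed for financial gain (+30%): $43,120 × 1.3 = $56,056.
$56,056 is within the $625,000 maximum.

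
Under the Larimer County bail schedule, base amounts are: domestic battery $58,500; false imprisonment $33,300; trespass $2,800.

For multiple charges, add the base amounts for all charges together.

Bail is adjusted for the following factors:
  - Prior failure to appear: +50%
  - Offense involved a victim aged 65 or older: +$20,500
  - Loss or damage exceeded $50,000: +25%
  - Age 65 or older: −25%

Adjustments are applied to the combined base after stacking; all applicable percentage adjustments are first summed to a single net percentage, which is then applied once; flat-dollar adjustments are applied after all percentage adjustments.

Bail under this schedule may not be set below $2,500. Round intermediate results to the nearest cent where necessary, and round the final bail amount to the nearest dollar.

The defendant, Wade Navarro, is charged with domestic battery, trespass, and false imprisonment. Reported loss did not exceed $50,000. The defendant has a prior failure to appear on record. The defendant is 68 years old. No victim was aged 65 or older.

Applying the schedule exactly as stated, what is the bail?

$118,250

Base amounts from the schedule: domestic battery $58,500; trespass $2,800; false imprisonment $33,300.
Stacking rule: sum of all bases. $58,500 + $2,800 + $33,300 = $94,600.
Net percentage adjustment: +50% −25% = +25%. $94,600 × 1.25 = $118,250.
$118,250 is at or above the $2,500 minimum.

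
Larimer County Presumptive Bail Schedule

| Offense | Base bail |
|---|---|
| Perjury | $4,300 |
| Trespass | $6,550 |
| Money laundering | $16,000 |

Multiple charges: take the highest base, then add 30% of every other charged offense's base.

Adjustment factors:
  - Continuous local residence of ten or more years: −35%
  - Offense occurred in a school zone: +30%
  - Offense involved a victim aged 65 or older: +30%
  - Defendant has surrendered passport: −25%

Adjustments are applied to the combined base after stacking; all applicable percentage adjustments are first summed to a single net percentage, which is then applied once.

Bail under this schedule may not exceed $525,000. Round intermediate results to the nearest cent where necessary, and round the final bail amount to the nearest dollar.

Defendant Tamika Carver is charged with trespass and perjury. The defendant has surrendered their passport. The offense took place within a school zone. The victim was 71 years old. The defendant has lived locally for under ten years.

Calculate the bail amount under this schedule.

$10,584

Base amounts from the schedule: trespass $6,550; perjury $4,300.
Stacking rule: highest base plus 30% of each additional charge. Highest is trespass at $6,550. Additional: $4,300 × 30% = $1,290. Combined base = $6,550 + $1,290 = $7,840.
Net percentage adjustment: +30% +30% −25% = +35%. $7,840 × 1.35 = $10,584.
$10,584 is within the $525,000 maximum.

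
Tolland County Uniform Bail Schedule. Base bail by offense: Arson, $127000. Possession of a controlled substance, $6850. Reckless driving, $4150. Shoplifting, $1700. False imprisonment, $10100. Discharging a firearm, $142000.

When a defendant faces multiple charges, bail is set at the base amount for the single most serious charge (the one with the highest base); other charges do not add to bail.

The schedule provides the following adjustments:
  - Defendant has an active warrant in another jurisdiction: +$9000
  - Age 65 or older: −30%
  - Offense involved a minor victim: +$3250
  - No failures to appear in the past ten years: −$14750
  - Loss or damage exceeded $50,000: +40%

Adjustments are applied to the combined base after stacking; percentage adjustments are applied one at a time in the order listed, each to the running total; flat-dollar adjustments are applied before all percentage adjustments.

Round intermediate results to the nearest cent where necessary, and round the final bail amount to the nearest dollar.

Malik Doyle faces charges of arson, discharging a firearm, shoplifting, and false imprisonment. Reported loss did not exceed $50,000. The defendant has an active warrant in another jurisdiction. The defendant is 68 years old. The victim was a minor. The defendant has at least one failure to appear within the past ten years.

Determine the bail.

Base amounts from the schedule: arson $127000; discharging a firearm $142000; shoplifting $1700; false imprisonment $10100.
Stacking rule: use the highest base only. Highest is discharging a firearm at $142000. Combined base = $142000.
Defendant has an active warrant in another jurisdiction (+$9000 flat): $142000 + $9000 = $151000.
Offense involved a minor victim (+$3250 flat): $151000 + $3250 = $154250.
Age 65 or older (−30%): $154250 × 0.7 = $107975.

$107975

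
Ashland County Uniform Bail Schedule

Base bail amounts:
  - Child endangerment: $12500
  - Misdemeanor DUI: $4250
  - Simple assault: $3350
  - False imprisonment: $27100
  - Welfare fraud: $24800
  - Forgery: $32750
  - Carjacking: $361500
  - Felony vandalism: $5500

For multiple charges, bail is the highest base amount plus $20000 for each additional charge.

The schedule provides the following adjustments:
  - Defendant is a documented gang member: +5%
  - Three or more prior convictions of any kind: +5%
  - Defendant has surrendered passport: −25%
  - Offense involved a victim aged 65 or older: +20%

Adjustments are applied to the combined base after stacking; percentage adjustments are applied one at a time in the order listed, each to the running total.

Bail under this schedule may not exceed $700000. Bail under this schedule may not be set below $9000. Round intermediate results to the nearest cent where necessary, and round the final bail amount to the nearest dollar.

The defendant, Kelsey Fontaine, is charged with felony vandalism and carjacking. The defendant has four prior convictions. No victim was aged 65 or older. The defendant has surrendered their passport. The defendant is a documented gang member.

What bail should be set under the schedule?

$315453

Base amounts from the schedule: felony vandalism $5500; carjacking $361500.
Stacking rule: highest base plus $20000 per additional charge. Highest is carjacking at $361500; 1 additional charge → +$20000. Combined base = $381500.
Defendant is a documented gang member (+5%): $381500 × 1.05 = $400575.
Three or more prior convictions of any kind (+5%): $400575 × 1.05 = $420603.75.
Defendant has surrendered passport (−25%): $420603.75 × 0.75 = $315452.81.
$315452.81 is within the $700000 maximum.
$315452.81 is at or above the $9000 minimum.
Rounded to the nearest dollar: $315453.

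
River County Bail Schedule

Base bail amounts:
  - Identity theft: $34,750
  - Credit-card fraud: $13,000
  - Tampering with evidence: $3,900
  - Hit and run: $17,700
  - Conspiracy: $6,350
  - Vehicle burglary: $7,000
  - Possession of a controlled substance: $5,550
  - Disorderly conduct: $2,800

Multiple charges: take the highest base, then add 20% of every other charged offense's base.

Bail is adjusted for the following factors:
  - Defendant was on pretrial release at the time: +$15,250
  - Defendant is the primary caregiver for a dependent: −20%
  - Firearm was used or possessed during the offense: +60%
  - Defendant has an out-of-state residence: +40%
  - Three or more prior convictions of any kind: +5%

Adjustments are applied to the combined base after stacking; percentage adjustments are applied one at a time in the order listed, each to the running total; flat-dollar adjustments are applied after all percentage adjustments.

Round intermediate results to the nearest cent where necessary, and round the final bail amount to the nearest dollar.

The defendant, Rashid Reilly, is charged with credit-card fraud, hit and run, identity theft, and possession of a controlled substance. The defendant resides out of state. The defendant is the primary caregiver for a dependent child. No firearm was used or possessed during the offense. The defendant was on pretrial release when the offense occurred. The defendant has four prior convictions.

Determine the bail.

Base amounts from the schedule: credit-card fraud $13,000; hit and run $17,700; identity theft $34,750; possession of a controlled substance $5,550.
Stacking rule: highest base plus 20% of each additional charge. Highest is identity theft at $34,750. Additional: $13,000 × 20% = $2,600; $17,700 × 20% = $3,540; $5,550 × 20% = $1,110. Combined base = $34,750 + $7,250 = $42,000.
Defendant is the primary caregiver for a dependent (−20%): $42,000 × 0.8 = $33,600.
Defendant has an out-of-state residence (+40%): $33,600 × 1.4 = $47,040.
Three or more prior convictions of any kind (+5%): $47,040 × 1.05 = $49,392.
Defendant was on pretrial release at the time (+$15,250 flat): $49,392 + $15,250 = $64,642.

$64,642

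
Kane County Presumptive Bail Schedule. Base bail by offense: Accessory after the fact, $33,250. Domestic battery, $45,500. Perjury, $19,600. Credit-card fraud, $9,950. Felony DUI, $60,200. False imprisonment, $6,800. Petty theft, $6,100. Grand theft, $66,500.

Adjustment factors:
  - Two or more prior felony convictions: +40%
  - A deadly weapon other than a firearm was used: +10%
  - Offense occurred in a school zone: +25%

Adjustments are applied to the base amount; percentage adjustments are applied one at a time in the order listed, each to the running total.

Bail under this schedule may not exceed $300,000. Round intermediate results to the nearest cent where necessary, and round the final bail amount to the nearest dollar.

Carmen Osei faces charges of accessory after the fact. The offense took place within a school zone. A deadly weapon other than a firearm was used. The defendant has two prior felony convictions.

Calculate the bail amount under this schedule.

Base amounts from the schedule: accessory after the fact $33,250.
Single charge. Combined base = $33,250.
Two or more prior felony convictions (+40%): $33,250 × 1.4 = $46,550.
A deadly weapon other than a firearm was used (+10%): $46,550 × 1.1 = $51,205.
Offense occurred in a school zone (+25%): $51,205 × 1.25 = $64,006.25.
$64,006.25 is within the $300,000 maximum.
Rounded to the nearest dollar: $64,006.

$64,006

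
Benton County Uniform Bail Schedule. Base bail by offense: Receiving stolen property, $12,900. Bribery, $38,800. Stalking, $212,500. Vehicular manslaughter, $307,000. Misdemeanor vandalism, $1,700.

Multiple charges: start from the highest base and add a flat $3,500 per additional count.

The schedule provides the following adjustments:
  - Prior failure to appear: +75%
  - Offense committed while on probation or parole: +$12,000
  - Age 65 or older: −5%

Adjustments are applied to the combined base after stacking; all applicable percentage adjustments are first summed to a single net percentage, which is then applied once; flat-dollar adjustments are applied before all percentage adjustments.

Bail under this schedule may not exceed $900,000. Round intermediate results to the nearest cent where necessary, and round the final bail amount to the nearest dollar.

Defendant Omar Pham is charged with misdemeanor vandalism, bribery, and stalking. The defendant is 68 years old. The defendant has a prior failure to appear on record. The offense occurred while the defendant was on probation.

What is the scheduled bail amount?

$393,550

Base amounts from the schedule: misdemeanor vandalism $1,700; bribery $38,800; stalking $212,500.
Stacking rule: highest base plus $3,500 per additional charge. Highest is stalking at $212,500; 2 additional charges → +$7,000. Combined base = $219,500.
Offense committed while on probation or parole (+$12,000 flat): $219,500 + $12,000 = $231,500.
Net percentage adjustment: +75% −5% = +70%. $231,500 × 1.7 = $393,550.
$393,550 is within the $900,000 maximum.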